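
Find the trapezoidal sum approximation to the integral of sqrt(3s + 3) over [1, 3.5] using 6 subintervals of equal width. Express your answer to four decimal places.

Δs = (3.5 − 1)/6 = 5/12.
f(1) ≈ 2.4495, f(17/12) ≈ 2.6926, f(11/6) ≈ 2.9155, f(2.25) ≈ 3.1225, f(8/3) ≈ 3.3166, f(37/12) ≈ 3.5000, f(3.5) ≈ 3.6742.
T_6 = (Δs/2)·[f(s_0) + 2f(s_1) + ... + 2f(s_{5}) + f(s_6)].
Sum ≈ 7.7538.

7.7538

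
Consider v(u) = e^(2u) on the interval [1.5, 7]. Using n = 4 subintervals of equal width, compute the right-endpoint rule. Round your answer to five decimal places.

1766480.59972

Δu = (7 − 1.5)/4 = 1.375.
Right endpoints: 2.875, 4.25, 5.625, 7.
v(2.875) ≈ 314.19066, v(4.25) ≈ 4914.76884, v(5.625) ≈ 76879.91976, v(7) ≈ 1202604.28416.
Sum = Δu · [v(2.875) + v(4.25) + v(5.625) + v(7)].
Sum ≈ 1766480.59972.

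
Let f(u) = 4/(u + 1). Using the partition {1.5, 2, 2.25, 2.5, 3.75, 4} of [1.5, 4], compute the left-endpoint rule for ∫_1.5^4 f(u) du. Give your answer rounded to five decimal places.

Subinterval widths: 0.5, 0.25, 0.25, 1.25, 0.25.
Left endpoints: 1.5, 2, 2.25, 2.5, 3.75.
f(1.5) = 1.6, f(2) = 4/3, f(2.25) = 16/13, f(2.5) = 8/7, f(3.75) = 16/19.
Sum = Σ Δu_i · f(u_i).
Sum ≈ 3.08012.

3.08012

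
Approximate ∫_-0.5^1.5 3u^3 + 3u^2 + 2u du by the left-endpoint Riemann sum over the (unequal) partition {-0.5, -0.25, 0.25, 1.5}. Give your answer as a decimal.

0.58203125

Subinterval widths: 0.25, 0.5, 1.25.
Left endpoints: -0.5, -0.25, 0.25.
f(-0.5) = -0.625, f(-0.25) = -0.359375, f(0.25) = 0.734375.
Sum = Σ Δu_i · f(u_i).
Sum = 0.58203125.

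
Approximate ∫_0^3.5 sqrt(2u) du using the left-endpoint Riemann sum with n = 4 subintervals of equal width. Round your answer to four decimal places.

4.7994

Δu = (3.5 − 0)/4 = 0.875.
Left endpoints: 0, 0.875, 1.75, 2.625.
f(0) ≈ 0.0000, f(0.875) ≈ 1.3229, f(1.75) ≈ 1.8708, f(2.625) ≈ 2.2913.
Sum = Δu · [f(0) + f(0.875) + f(1.75) + f(2.625)].
Sum ≈ 4.7994.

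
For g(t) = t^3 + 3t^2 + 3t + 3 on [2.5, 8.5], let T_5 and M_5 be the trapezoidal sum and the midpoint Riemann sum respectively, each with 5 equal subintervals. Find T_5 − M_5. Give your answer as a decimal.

42.12

T_5 = 2038.83.
M_5 = 1996.71.
T_5 − M_5 = 42.12.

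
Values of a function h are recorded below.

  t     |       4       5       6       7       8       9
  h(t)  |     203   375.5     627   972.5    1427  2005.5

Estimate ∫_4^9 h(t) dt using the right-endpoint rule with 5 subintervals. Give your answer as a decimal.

5407.5

Δt = 1.
Sum = 1·[375.5 + 627 + 972.5 + 1427 + 2005.5] = 5407.5.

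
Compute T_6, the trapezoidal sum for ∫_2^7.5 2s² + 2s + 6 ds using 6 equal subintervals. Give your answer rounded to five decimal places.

362.70718

Δs = (7.5 − 2)/6 = 11/12.
f(2) = 18, f(35/12) = 2077/72, f(23/6) = 775/18, f(4.75) = 60.625, f(17/3) = 734/9, f(79/12) = 7621/72, f(7.5) = 133.5.
T_6 = (Δs/2)·[f(s_0) + 2f(s_1) + ... + 2f(s_{5}) + f(s_6)].
Sum ≈ 362.70718.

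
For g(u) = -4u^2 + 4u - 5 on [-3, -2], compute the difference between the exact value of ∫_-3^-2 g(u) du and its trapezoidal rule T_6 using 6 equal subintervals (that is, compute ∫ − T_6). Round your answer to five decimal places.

Exact integral: ∫_-3^-2 g(u) du ≈ -40.3333333.
T_6 ≈ -40.3518519.
Error ≈ -40.3333333 − (-40.3518519) ≈ 0.01852.

0.01852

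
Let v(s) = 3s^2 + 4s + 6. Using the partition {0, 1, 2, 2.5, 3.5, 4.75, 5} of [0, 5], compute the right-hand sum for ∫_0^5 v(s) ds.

254.234375

Subinterval widths: 1, 1, 0.5, 1, 1.25, 0.25.
Right endpoints: 1, 2, 2.5, 3.5, 4.75, 5.
v(1) = 13, v(2) = 26, v(2.5) = 34.75, v(3.5) = 56.75, v(4.75) = 92.6875, v(5) = 101.
Sum = Σ Δs_i · v(s_i).
Sum = 254.234375.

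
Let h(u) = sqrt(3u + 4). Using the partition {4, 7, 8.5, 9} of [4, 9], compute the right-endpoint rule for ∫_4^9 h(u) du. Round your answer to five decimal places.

25.93097

Subinterval widths: 3, 1.5, 0.5.
Right endpoints: 7, 8.5, 9.
h(7) ≈ 5.00000, h(8.5) ≈ 5.43139, h(9) ≈ 5.56776.
Sum = Σ Δu_i · h(u_i).
Sum ≈ 25.93097.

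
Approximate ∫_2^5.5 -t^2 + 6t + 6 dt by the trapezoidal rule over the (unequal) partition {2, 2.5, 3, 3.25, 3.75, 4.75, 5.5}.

Subinterval widths: 0.5, 0.5, 0.25, 0.5, 1, 0.75.
f(2) = 14, f(2.5) = 14.75, f(3) = 15, f(3.25) = 14.9375, f(3.75) = 14.4375, f(4.75) = 11.9375, f(5.5) = 8.75.
On each subinterval the trapezoid contributes (Δt_i/2)·[f(t_{i-1}) + f(t_i)].
Sum = 46.65625.

46.65625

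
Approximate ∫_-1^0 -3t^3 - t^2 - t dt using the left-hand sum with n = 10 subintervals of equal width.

1.0725

Δt = (0 − (-1))/10 = 0.1.
Left endpoints: -1, -0.9, -0.8, -0.7, -0.6, -0.5, -0.4, -0.3, -0.2, -0.1.
f(-1) = 3, f(-0.9) = 2.277, f(-0.8) = 1.696, f(-0.7) = 1.239, f(-0.6) = 0.888, f(-0.5) = 0.625, f(-0.4) = 0.432, f(-0.3) = 0.291, f(-0.2) = 0.184, f(-0.1) = 0.093.
Sum = Δt · [f(-1) + f(-0.9) + f(-0.8) + ...].
Sum = 1.0725.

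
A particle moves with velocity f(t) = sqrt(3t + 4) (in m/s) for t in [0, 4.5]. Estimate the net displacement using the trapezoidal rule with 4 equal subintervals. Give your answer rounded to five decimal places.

Δt = (4.5 − 0)/4 = 1.125.
f(0) ≈ 2.00000, f(1.125) ≈ 2.71570, f(2.25) ≈ 3.27872, f(3.375) ≈ 3.75832, f(4.5) ≈ 4.18330.
T_4 = (Δt/2)·[f(t_0) + 2f(t_1) + 2f(t_2) + 2f(t_3) + f(t_4)].
Sum ≈ 14.44994.

14.44994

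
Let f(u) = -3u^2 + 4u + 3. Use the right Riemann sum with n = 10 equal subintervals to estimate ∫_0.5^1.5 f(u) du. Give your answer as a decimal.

Δu = (1.5 − 0.5)/10 = 0.1.
Right endpoints: 0.6, 0.7, 0.8, 0.9, 1, 1.1, 1.2, 1.3, 1.4, 1.5.
f(0.6) = 4.32, f(0.7) = 4.33, f(0.8) = 4.28, f(0.9) = 4.17, f(1) = 4, f(1.1) = 3.77, f(1.2) = 3.48, f(1.3) = 3.13, f(1.4) = 2.72, f(1.5) = 2.25.
Sum = Δu · [f(0.6) + f(0.7) + f(0.8) + ...].
Sum = 3.645.

3.645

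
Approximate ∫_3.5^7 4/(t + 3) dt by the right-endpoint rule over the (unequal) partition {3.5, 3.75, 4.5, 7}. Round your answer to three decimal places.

1.548

Subinterval widths: 0.25, 0.75, 2.5.
Right endpoints: 3.75, 4.5, 7.
f(3.75) = 16/27, f(4.5) = 8/15, f(7) = 0.4.
Sum = Σ Δt_i · f(t_i).
Sum ≈ 1.548.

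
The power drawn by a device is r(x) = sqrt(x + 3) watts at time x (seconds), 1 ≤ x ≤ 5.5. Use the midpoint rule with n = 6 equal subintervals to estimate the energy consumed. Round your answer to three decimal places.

Δx = (5.5 − 1)/6 = 0.75.
Midpoints: 1.375, 2.125, 2.875, 3.625, 4.375, 5.125.
r(1.375) ≈ 2.092, r(2.125) ≈ 2.264, r(2.875) ≈ 2.424, r(3.625) ≈ 2.574, r(4.375) ≈ 2.716, r(5.125) ≈ 2.850.
Sum = Δx · [r(1.375) + r(2.125) + r(2.875) + ...].
Sum ≈ 11.190.

11.190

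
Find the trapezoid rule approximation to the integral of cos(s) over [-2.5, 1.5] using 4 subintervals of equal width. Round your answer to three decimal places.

1.461

Δs = (1.5 − (-2.5))/4 = 1.
f(-2.5) ≈ -0.801, f(-1.5) ≈ 0.071, f(-0.5) ≈ 0.878, f(0.5) ≈ 0.878, f(1.5) ≈ 0.071.
T_4 = (Δs/2)·[f(s_0) + 2f(s_1) + 2f(s_2) + 2f(s_3) + f(s_4)].
Sum ≈ 1.461.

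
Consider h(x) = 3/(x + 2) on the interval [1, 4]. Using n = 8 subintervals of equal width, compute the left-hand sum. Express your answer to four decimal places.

Δx = (4 − 1)/8 = 0.375.
Left endpoints: 1, 1.375, 1.75, 2.125, 2.5, 2.875, 3.25, 3.625.
h(1) = 1, h(1.375) = 8/9, h(1.75) = 0.8, h(2.125) = 8/11, h(2.5) = 2/3, h(2.875) = 8/13, h(3.25) = 4/7, h(3.625) = 8/15.
Sum = Δx · [h(1) + h(1.375) + h(1.75) + ...].
Sum ≈ 2.1761.

2.1761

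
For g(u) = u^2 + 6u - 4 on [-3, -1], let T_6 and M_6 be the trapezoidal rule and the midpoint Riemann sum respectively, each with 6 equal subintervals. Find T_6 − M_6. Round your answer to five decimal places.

T_6 ≈ -23.2962963.
M_6 ≈ -23.3518519.
T_6 − M_6 ≈ 0.05556.

0.05556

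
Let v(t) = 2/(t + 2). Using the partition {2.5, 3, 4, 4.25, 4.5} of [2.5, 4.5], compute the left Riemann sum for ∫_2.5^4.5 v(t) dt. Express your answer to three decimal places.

0.786

Subinterval widths: 0.5, 1, 0.25, 0.25.
Left endpoints: 2.5, 3, 4, 4.25.
v(2.5) = 4/9, v(3) = 0.4, v(4) = 1/3, v(4.25) = 0.32.
Sum = Σ Δt_i · v(t_i).
Sum ≈ 0.786.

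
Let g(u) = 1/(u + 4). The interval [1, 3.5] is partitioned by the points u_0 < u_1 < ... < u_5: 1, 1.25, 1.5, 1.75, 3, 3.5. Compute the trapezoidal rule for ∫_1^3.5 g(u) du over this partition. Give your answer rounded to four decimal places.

Subinterval widths: 0.25, 0.25, 0.25, 1.25, 0.5.
g(1) = 0.2, g(1.25) = 4/21, g(1.5) = 2/11, g(1.75) = 4/23, g(3) = 1/7, g(3.5) = 2/15.
On each subinterval the trapezoid contributes (Δu_i/2)·[g(u_{i-1}) + g(u_i)].
Sum ≈ 0.4068.

0.4068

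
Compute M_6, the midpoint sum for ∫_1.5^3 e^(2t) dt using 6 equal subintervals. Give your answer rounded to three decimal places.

189.690

Δt = (3 − 1.5)/6 = 0.25.
Midpoints: 1.625, 1.875, 2.125, 2.375, 2.625, 2.875.
f(1.625) ≈ 25.790, f(1.875) ≈ 42.521, f(2.125) ≈ 70.105, f(2.375) ≈ 115.584, f(2.625) ≈ 190.566, f(2.875) ≈ 314.191.
Sum = Δt · [f(1.625) + f(1.875) + f(2.125) + ...].
Sum ≈ 189.690.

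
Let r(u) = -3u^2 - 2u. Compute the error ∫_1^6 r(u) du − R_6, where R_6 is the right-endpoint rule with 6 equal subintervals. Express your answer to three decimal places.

Exact integral: ∫_1^6 r(u) du = -250.
R_6 ≈ -299.65278.
Error ≈ -250 − (-299.65278) ≈ 49.653.

49.653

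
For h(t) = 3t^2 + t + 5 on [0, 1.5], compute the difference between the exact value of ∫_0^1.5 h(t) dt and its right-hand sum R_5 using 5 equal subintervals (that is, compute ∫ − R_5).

Exact integral: ∫_0^1.5 h(t) dt = 12.
R_5 = 13.305.
Error = 12 − 13.305 = -1.305.

-1.305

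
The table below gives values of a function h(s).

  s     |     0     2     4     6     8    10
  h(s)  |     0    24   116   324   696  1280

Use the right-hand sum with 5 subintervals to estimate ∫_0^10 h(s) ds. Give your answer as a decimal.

4880

Δs = 2.
Sum = 2·[24 + 116 + 324 + 696 + 1280] = 4880.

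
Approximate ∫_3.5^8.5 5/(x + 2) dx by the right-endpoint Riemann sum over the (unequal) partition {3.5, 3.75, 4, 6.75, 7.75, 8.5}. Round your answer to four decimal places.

2.8671

Subinterval widths: 0.25, 0.25, 2.75, 1, 0.75.
Right endpoints: 3.75, 4, 6.75, 7.75, 8.5.
f(3.75) = 20/23, f(4) = 5/6, f(6.75) = 4/7, f(7.75) = 20/39, f(8.5) = 10/21.
Sum = Σ Δx_i · f(x_i).
Sum ≈ 2.8671.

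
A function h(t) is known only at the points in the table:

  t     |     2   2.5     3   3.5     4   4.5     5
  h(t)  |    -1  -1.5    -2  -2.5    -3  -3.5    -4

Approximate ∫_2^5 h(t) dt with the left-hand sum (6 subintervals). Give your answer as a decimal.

Δt = 0.5.
Sum = 0.5·[(-1) + (-1.5) + (-2) + (-2.5) + (-3) + (-3.5)] = -6.75.

-6.75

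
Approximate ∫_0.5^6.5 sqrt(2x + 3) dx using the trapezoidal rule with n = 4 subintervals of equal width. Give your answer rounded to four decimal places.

Δx = (6.5 − 0.5)/4 = 1.5.
f(0.5) ≈ 2.0000, f(2) ≈ 2.6458, f(3.5) ≈ 3.1623, f(5) ≈ 3.6056, f(6.5) ≈ 4.0000.
T_4 = (Δx/2)·[f(x_0) + 2f(x_1) + 2f(x_2) + 2f(x_3) + f(x_4)].
Sum ≈ 18.6204.

18.6204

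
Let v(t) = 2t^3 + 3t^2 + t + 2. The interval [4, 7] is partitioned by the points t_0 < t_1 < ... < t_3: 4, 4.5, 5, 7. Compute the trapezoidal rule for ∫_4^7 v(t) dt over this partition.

1427.25

Subinterval widths: 0.5, 0.5, 2.
v(4) = 182, v(4.5) = 249.5, v(5) = 332, v(7) = 842.
On each subinterval the trapezoid contributes (Δt_i/2)·[v(t_{i-1}) + v(t_i)].
Sum = 1427.25.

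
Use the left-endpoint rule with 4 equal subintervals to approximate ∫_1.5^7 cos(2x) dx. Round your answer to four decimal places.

Δx = (7 − 1.5)/4 = 1.375.
Left endpoints: 1.5, 2.875, 4.25, 5.625.
f(1.5) ≈ -0.9900, f(2.875) ≈ 0.8612, f(4.25) ≈ -0.6020, f(5.625) ≈ 0.2517.
Sum = Δx · [f(1.5) + f(2.875) + f(4.25) + f(5.625)].
Sum ≈ -0.6588.

-0.6588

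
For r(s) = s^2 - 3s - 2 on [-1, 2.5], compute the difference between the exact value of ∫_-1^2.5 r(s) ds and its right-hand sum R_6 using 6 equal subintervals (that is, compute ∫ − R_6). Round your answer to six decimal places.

1.332755

Exact integral: ∫_-1^2.5 r(s) ds ≈ -9.33333333.
R_6 ≈ -10.66608796.
Error ≈ -9.33333333 − (-10.66608796) ≈ 1.332755.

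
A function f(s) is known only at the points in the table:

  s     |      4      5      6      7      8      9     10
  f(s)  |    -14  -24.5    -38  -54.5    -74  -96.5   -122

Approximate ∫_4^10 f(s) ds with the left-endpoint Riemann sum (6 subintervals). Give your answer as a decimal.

-301.5

Δs = 1.
Sum = 1·[(-14) + (-24.5) + (-38) + (-54.5) + (-74) + (-96.5)] = -301.5.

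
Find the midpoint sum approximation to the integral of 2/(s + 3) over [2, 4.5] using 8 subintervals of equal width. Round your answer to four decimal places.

0.8107

Δs = (4.5 − 2)/8 = 0.3125.
Midpoints: 2.15625, 2.46875, 2.78125, 3.09375, 3.40625, 3.71875, 4.03125, 4.34375.
f(2.15625) = 64/165, f(2.46875) = 64/175, f(2.78125) = 64/185, f(3.09375) = 64/195, f(3.40625) = 64/205, f(3.71875) = 64/215, f(4.03125) = 64/225, f(4.34375) = 64/235.
Sum = Δs · [f(2.15625) + f(2.46875) + f(2.78125) + ...].
Sum ≈ 0.8107.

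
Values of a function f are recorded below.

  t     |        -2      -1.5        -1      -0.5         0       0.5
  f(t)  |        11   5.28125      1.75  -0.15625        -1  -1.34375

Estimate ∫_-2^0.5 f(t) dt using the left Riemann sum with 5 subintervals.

8.4375

Δt = 0.5.
Sum = 0.5·[11 + 5.28125 + 1.75 + (-0.15625) + (-1)] = 8.4375.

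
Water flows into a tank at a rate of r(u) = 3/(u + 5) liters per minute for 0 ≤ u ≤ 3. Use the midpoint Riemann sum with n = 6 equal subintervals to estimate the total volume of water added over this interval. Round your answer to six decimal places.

1.409251

Δu = (3 − 0)/6 = 0.5.
Midpoints: 0.25, 0.75, 1.25, 1.75, 2.25, 2.75.
r(0.25) = 4/7, r(0.75) = 12/23, r(1.25) = 0.48, r(1.75) = 4/9, r(2.25) = 12/29, r(2.75) = 12/31.
Sum = Δu · [r(0.25) + r(0.75) + r(1.25) + ...].
Sum ≈ 1.409251.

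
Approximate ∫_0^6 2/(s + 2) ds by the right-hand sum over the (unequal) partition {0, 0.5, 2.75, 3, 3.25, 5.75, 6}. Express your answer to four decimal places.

Subinterval widths: 0.5, 2.25, 0.25, 0.25, 2.5, 0.25.
Right endpoints: 0.5, 2.75, 3, 3.25, 5.75, 6.
f(0.5) = 0.8, f(2.75) = 8/19, f(3) = 0.4, f(3.25) = 8/21, f(5.75) = 8/31, f(6) = 0.25.
Sum = Σ Δs_i · f(s_i).
Sum ≈ 2.2503.

2.2503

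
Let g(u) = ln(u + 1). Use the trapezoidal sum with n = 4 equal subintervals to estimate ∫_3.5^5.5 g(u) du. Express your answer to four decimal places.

3.3969

Δu = (5.5 − 3.5)/4 = 0.5.
g(3.5) ≈ 1.5041, g(4) ≈ 1.6094, g(4.5) ≈ 1.7047, g(5) ≈ 1.7918, g(5.5) ≈ 1.8718.
T_4 = (Δu/2)·[g(u_0) + 2g(u_1) + 2g(u_2) + 2g(u_3) + g(u_4)].
Sum ≈ 3.3969.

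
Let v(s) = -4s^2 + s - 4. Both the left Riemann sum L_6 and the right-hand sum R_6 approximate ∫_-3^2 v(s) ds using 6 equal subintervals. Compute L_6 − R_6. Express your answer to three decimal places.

-20.833

L_6 ≈ -81.89815.
R_6 ≈ -61.06481.
L_6 − R_6 ≈ -20.833.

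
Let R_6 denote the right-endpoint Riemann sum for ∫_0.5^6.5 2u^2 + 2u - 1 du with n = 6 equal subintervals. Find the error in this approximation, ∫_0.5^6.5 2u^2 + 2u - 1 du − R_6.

-50

Exact integral: ∫_0.5^6.5 f(u) du = 219.
R_6 = 269.
Error = 219 − 269 = -50.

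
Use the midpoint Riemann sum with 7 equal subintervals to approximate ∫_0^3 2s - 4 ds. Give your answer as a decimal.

-3

Δs = (3 − 0)/7 = 3/7.
Midpoints: 3/14, 9/14, 15/14, 1.5, 27/14, 33/14, 39/14.
f(3/14) = -25/7, f(9/14) = -19/7, f(15/14) = -13/7, f(1.5) = -1, f(27/14) = -1/7, f(33/14) = 5/7, f(39/14) = 11/7.
Sum = Δs · [f(3/14) + f(9/14) + f(15/14) + ...].
Sum = -3.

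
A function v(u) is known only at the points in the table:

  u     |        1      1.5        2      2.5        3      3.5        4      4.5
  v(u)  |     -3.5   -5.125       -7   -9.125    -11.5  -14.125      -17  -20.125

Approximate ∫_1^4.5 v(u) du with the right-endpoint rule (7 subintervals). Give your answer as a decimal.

-42

Δu = 0.5.
Sum = 0.5·[(-5.125) + (-7) + (-9.125) + (-11.5) + (-14.125) + (-17) + (-20.125)] = -42.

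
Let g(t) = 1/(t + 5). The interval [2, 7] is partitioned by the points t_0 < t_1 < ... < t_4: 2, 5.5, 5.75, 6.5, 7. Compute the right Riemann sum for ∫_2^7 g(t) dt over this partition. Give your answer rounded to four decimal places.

Subinterval widths: 3.5, 0.25, 0.75, 0.5.
Right endpoints: 5.5, 5.75, 6.5, 7.
g(5.5) = 2/21, g(5.75) = 4/43, g(6.5) = 2/23, g(7) = 1/12.
Sum = Σ Δt_i · g(t_i).
Sum ≈ 0.4635.

0.4635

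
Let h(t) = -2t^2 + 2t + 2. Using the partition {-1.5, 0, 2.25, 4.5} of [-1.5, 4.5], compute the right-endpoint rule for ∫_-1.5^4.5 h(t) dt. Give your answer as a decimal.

-71.53125

Subinterval widths: 1.5, 2.25, 2.25.
Right endpoints: 0, 2.25, 4.5.
h(0) = 2, h(2.25) = -3.625, h(4.5) = -29.5.
Sum = Σ Δt_i · h(t_i).
Sum = -71.53125.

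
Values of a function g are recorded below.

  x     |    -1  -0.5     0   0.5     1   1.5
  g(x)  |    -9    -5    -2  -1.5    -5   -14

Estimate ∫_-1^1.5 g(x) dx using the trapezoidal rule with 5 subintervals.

Δx = 0.5.
T_5 = (0.5/2)·[(-9) + 2·(-5) + 2·(-2) + 2·(-1.5) + 2·(-5) + (-14)] = -12.5.

-12.5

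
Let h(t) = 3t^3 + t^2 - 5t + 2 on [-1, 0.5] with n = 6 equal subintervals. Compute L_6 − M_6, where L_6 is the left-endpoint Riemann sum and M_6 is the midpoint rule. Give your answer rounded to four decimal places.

0.5801

L_6 = 5.13671875.
M_6 ≈ 4.556641.
L_6 − M_6 ≈ 0.5801.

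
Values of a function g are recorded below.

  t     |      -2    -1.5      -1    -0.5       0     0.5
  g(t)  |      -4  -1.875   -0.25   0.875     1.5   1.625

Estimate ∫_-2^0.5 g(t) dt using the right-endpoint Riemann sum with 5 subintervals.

0.9375

Δt = 0.5.
Sum = 0.5·[(-1.875) + (-0.25) + 0.875 + 1.5 + 1.625] = 0.9375.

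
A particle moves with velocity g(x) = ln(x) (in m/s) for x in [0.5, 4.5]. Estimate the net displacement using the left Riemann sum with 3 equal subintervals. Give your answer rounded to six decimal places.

1.420891

Δx = (4.5 − 0.5)/3 = 4/3.
Left endpoints: 0.5, 11/6, 19/6.
g(0.5) ≈ -0.693147, g(11/6) ≈ 0.606136, g(19/6) ≈ 1.152680.
Sum = Δx · [g(0.5) + g(11/6) + g(19/6)].
Sum ≈ 1.420891.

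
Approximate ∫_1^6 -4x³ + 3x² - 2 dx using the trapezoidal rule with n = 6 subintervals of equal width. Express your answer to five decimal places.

-1112.56944

Δx = (6 − 1)/6 = 5/6.
f(1) = -3, f(11/6) = -1789/108, f(8/3) = -1526/27, f(3.5) = -136.75, f(13/3) = -7321/27, f(31/6) = -51149/108, f(6) = -758.
T_6 = (Δx/2)·[f(x_0) + 2f(x_1) + ... + 2f(x_{5}) + f(x_6)].
Sum ≈ -1112.56944.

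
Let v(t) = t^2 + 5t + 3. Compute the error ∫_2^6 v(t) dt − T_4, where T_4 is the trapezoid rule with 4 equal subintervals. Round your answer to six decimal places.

Exact integral: ∫_2^6 v(t) dt ≈ 161.33333333.
T_4 = 162.
Error ≈ 161.33333333 − 162 ≈ -0.666667.

-0.666667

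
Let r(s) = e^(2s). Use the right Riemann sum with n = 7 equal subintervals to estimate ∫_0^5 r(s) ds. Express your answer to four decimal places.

20691.1252

Δs = (5 − 0)/7 = 5/7.
Right endpoints: 5/7, 10/7, 15/7, 20/7, 25/7, 30/7, 5.
r(5/7) ≈ 4.1727, r(10/7) ≈ 17.4117, r(15/7) ≈ 72.6544, r(20/7) ≈ 303.1676, r(25/7) ≈ 1265.0376, r(30/7) ≈ 5278.6654, r(5) ≈ 22026.4658.
Sum = Δs · [r(5/7) + r(10/7) + r(15/7) + ...].
Sum ≈ 20691.1252.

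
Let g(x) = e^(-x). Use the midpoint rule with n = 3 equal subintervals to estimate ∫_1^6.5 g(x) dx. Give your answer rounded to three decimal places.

Δx = (6.5 − 1)/3 = 11/6.
Midpoints: 23/12, 3.75, 67/12.
g(23/12) ≈ 0.147, g(3.75) ≈ 0.024, g(67/12) ≈ 0.004.
Sum = Δx · [g(23/12) + g(3.75) + g(67/12)].
Sum ≈ 0.320.

0.320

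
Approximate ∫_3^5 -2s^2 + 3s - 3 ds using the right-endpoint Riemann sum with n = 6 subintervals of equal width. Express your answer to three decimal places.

-51.741

Δs = (5 − 3)/6 = 1/3.
Right endpoints: 10/3, 11/3, 4, 13/3, 14/3, 5.
f(10/3) = -137/9, f(11/3) = -170/9, f(4) = -23, f(13/3) = -248/9, f(14/3) = -293/9, f(5) = -38.
Sum = Δs · [f(10/3) + f(11/3) + f(4) + ...].
Sum ≈ -51.741.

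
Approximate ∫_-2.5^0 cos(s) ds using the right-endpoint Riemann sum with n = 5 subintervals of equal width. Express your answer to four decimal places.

Δs = (0 − (-2.5))/5 = 0.5.
Right endpoints: -2, -1.5, -1, -0.5, 0.
f(-2) ≈ -0.4161, f(-1.5) ≈ 0.0707, f(-1) ≈ 0.5403, f(-0.5) ≈ 0.8776, f(0) ≈ 1.0000.
Sum = Δs · [f(-2) + f(-1.5) + f(-1) + f(-0.5) + f(0)].
Sum ≈ 1.0362.

1.0362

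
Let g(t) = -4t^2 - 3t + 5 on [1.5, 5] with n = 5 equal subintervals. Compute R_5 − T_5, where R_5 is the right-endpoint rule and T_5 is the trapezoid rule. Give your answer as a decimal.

-35.525

R_5 = -215.46.
T_5 = -179.935.
R_5 − T_5 = -35.525.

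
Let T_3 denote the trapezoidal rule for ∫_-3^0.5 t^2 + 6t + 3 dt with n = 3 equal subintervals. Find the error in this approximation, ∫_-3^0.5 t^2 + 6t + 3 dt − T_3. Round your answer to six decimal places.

Exact integral: ∫_-3^0.5 f(t) dt ≈ -6.70833333.
T_3 ≈ -5.91435185.
Error ≈ -6.70833333 − (-5.91435185) ≈ -0.793981.

-0.793981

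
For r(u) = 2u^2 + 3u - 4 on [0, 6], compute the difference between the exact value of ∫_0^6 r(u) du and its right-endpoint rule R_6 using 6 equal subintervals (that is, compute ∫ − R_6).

-47

Exact integral: ∫_0^6 r(u) du = 174.
R_6 = 221.
Error = 174 − 221 = -47.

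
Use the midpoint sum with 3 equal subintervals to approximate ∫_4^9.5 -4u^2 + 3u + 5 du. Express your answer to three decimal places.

-912.796

Δu = (9.5 − 4)/3 = 11/6.
Midpoints: 59/12, 6.75, 103/12.
f(59/12) = -1385/18, f(6.75) = -157, f(103/12) = -4751/18.
Sum = Δu · [f(59/12) + f(6.75) + f(103/12)].
Sum ≈ -912.796.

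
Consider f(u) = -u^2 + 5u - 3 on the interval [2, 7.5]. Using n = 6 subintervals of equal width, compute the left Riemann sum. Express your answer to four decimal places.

Δu = (7.5 − 2)/6 = 11/12.
Left endpoints: 2, 35/12, 23/6, 4.75, 17/3, 79/12.
f(2) = 3, f(35/12) = 443/144, f(23/6) = 53/36, f(4.75) = -1.8125, f(17/3) = -61/9, f(79/12) = -1933/144.
Sum = Δu · [f(2) + f(35/12) + f(23/6) + ...].
Sum ≈ -13.2598.

-13.2598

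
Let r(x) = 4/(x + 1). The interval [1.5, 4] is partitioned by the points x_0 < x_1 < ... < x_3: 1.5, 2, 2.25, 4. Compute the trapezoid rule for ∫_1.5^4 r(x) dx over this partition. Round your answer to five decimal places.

Subinterval widths: 0.5, 0.25, 1.75.
r(1.5) = 1.6, r(2) = 4/3, r(2.25) = 16/13, r(4) = 0.8.
On each subinterval the trapezoid contributes (Δx_i/2)·[r(x_{i-1}) + r(x_i)].
Sum ≈ 2.83077.

2.83077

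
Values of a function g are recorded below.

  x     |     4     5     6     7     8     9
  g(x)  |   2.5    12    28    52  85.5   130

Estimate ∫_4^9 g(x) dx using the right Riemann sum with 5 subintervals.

307.5

Δx = 1.
Sum = 1·[12 + 28 + 52 + 85.5 + 130] = 307.5.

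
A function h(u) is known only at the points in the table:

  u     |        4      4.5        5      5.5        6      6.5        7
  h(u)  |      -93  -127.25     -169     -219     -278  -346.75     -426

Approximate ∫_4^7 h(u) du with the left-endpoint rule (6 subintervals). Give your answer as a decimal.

Δu = 0.5.
Sum = 0.5·[(-93) + (-127.25) + (-169) + (-219) + (-278) + (-346.75)] = -616.5.

-616.5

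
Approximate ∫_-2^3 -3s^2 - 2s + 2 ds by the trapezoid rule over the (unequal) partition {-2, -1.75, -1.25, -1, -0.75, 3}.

Subinterval widths: 0.25, 0.5, 0.25, 0.25, 3.75.
f(-2) = -6, f(-1.75) = -3.6875, f(-1.25) = -0.1875, f(-1) = 1, f(-0.75) = 1.8125, f(3) = -31.
On each subinterval the trapezoid contributes (Δs_i/2)·[f(s_{i-1}) + f(s_i)].
Sum = -56.453125.

-56.453125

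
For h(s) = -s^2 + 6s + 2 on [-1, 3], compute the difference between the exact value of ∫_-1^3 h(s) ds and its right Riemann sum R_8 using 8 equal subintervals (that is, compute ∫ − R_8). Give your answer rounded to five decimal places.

Exact integral: ∫_-1^3 h(s) ds ≈ 22.6666667.
R_8 = 26.5.
Error ≈ 22.6666667 − 26.5 ≈ -3.83333.

-3.83333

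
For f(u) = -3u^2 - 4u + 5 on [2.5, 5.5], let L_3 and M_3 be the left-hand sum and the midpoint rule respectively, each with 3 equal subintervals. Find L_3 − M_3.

39.75

L_3 = -143.25.
M_3 = -183.
L_3 − M_3 = 39.75.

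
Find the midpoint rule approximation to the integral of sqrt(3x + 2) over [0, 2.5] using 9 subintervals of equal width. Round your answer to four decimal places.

5.8802

Δx = (2.5 − 0)/9 = 5/18.
Midpoints: 5/36, 5/12, 25/36, 35/36, 1.25, 55/36, 65/36, 25/12, 85/36.
f(5/36) ≈ 1.5546, f(5/12) ≈ 1.8028, f(25/36) ≈ 2.0207, f(35/36) ≈ 2.2174, f(1.25) ≈ 2.3979, f(55/36) ≈ 2.5658, f(65/36) ≈ 2.7234, f(25/12) ≈ 2.8723, f(85/36) ≈ 3.0139.
Sum = Δx · [f(5/36) + f(5/12) + f(25/36) + ...].
Sum ≈ 5.8802.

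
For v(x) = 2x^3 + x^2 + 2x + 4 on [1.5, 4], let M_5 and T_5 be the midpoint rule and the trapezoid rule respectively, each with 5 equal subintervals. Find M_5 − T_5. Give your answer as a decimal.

-2.734375

M_5 = 168.515625.
T_5 = 171.25.
M_5 − T_5 = -2.734375.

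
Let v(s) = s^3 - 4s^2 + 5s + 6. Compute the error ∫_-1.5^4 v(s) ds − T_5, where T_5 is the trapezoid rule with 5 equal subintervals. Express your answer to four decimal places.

Exact integral: ∫_-1.5^4 v(s) ds ≈ 40.276042.
T_5 = 39.99875.
Error ≈ 40.276042 − 39.99875 ≈ 0.2773.

0.2773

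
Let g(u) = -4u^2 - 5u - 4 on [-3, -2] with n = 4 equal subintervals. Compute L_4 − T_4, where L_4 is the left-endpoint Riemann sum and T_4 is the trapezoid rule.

L_4 = -18.75.
T_4 = -16.875.
L_4 − T_4 = -1.875.

-1.875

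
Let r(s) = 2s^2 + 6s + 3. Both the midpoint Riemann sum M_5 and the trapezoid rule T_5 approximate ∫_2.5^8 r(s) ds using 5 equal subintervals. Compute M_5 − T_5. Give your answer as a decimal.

M_5 = 519.5575.
T_5 = 522.885.
M_5 − T_5 = -3.3275.

-3.3275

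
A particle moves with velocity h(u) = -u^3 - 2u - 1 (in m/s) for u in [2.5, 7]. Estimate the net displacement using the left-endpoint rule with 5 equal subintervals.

Δu = (7 − 2.5)/5 = 0.9.
Left endpoints: 2.5, 3.4, 4.3, 5.2, 6.1.
h(2.5) = -21.625, h(3.4) = -47.104, h(4.3) = -89.107, h(5.2) = -152.008, h(6.1) = -240.181.
Sum = Δu · [h(2.5) + h(3.4) + h(4.3) + h(5.2) + h(6.1)].
Sum = -495.0225.

-495.0225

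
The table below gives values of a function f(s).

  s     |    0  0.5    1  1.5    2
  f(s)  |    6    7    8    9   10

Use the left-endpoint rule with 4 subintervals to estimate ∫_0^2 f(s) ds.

15

Δs = 0.5.
Sum = 0.5·[6 + 7 + 8 + 9] = 15.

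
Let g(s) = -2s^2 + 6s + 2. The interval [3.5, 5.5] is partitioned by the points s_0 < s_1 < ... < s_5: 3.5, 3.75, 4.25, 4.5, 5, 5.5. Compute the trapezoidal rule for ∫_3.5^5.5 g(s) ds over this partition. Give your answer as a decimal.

Subinterval widths: 0.25, 0.5, 0.25, 0.5, 0.5.
g(3.5) = -1.5, g(3.75) = -3.625, g(4.25) = -8.625, g(4.5) = -11.5, g(5) = -18, g(5.5) = -25.5.
On each subinterval the trapezoid contributes (Δs_i/2)·[g(s_{i-1}) + g(s_i)].
Sum = -24.46875.

-24.46875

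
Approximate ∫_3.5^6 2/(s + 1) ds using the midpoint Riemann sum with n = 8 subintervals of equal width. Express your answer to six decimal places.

Δs = (6 − 3.5)/8 = 0.3125.
Midpoints: 3.65625, 3.96875, 4.28125, 4.59375, 4.90625, 5.21875, 5.53125, 5.84375.
f(3.65625) = 64/149, f(3.96875) = 64/159, f(4.28125) = 64/169, f(4.59375) = 64/179, f(4.90625) = 64/189, f(5.21875) = 64/199, f(5.53125) = 64/209, f(5.84375) = 64/219.
Sum = Δs · [f(3.65625) + f(3.96875) + f(4.28125) + ...].
Sum ≈ 0.883430.

0.883430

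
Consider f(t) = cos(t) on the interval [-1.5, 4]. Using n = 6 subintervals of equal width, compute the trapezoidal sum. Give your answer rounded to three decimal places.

0.224

Δt = (4 − (-1.5))/6 = 11/12.
f(-1.5) ≈ 0.071, f(-7/12) ≈ 0.835, f(1/3) ≈ 0.945, f(1.25) ≈ 0.315, f(13/6) ≈ -0.561, f(37/12) ≈ -0.998, f(4) ≈ -0.654.
T_6 = (Δt/2)·[f(t_0) + 2f(t_1) + ... + 2f(t_{5}) + f(t_6)].
Sum ≈ 0.224.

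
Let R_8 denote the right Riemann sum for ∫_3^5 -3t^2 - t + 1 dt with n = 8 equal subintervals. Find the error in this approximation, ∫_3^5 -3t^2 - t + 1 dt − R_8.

Exact integral: ∫_3^5 f(t) dt = -104.
R_8 = -110.3125.
Error = -104 − (-110.3125) = 6.3125.

6.3125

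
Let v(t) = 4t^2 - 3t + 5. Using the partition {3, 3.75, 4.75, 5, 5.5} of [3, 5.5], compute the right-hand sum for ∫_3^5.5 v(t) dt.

Subinterval widths: 0.75, 1, 0.25, 0.5.
Right endpoints: 3.75, 4.75, 5, 5.5.
v(3.75) = 50, v(4.75) = 81, v(5) = 90, v(5.5) = 109.5.
Sum = Σ Δt_i · v(t_i).
Sum = 195.75.

195.75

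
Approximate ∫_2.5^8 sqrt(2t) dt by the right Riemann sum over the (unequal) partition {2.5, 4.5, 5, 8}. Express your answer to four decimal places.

Subinterval widths: 2, 0.5, 3.
Right endpoints: 4.5, 5, 8.
f(4.5) ≈ 3.0000, f(5) ≈ 3.1623, f(8) ≈ 4.0000.
Sum = Σ Δt_i · f(t_i).
Sum ≈ 19.5811.

19.5811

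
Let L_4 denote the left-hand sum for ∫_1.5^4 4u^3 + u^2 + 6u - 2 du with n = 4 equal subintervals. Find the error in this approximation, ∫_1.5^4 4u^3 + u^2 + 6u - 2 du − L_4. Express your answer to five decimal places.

Exact integral: ∫_1.5^4 f(u) du ≈ 307.3958333.
L_4 = 228.1640625.
Error ≈ 307.3958333 − 228.1640625 ≈ 79.23177.

79.23177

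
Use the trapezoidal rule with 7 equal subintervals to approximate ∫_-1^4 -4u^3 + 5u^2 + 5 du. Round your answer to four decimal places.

-127.1939

Δu = (4 − (-1))/7 = 5/7.
f(-1) = 14, f(-2/7) = 1887/343, f(3/7) = 1922/343, f(8/7) = 1907/343, f(13/7) = -1158/343, f(18/7) = -10273/343, f(23/7) = -28438/343, f(4) = -171.
T_7 = (Δu/2)·[f(u_0) + 2f(u_1) + ... + 2f(u_{6}) + f(u_7)].
Sum ≈ -127.1939.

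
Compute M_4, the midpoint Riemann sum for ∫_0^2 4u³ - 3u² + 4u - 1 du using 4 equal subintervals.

13.625

Δu = (2 − 0)/4 = 0.5.
Midpoints: 0.25, 0.75, 1.25, 1.75.
f(0.25) = -0.125, f(0.75) = 2, f(1.25) = 7.125, f(1.75) = 18.25.
Sum = Δu · [f(0.25) + f(0.75) + f(1.25) + f(1.75)].
Sum = 13.625.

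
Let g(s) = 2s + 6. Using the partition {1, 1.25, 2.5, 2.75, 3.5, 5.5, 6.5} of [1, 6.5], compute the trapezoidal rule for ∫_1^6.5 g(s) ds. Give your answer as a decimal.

Subinterval widths: 0.25, 1.25, 0.25, 0.75, 2, 1.
g(1) = 8, g(1.25) = 8.5, g(2.5) = 11, g(2.75) = 11.5, g(3.5) = 13, g(5.5) = 17, g(6.5) = 19.
On each subinterval the trapezoid contributes (Δs_i/2)·[g(s_{i-1}) + g(s_i)].
Sum = 74.25.

74.25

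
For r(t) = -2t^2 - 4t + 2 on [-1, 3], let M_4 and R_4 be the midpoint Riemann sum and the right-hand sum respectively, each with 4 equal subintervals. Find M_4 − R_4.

18

M_4 = -26.
R_4 = -44.
M_4 − R_4 = 18.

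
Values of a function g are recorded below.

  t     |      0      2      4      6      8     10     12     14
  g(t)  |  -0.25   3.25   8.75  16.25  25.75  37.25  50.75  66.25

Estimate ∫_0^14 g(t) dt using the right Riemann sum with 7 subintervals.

416.5

Δt = 2.
Sum = 2·[3.25 + 8.75 + 16.25 + 25.75 + 37.25 + 50.75 + 66.25] = 416.5.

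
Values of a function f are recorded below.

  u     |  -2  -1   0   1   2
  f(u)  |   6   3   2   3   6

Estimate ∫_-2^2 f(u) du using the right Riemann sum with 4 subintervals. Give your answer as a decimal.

Δu = 1.
Sum = 1·[3 + 2 + 3 + 6] = 14.

14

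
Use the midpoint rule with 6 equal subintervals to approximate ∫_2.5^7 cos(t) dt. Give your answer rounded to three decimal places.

0.060

Δt = (7 − 2.5)/6 = 0.75.
Midpoints: 2.875, 3.625, 4.375, 5.125, 5.875, 6.625.
f(2.875) ≈ -0.965, f(3.625) ≈ -0.885, f(4.375) ≈ -0.331, f(5.125) ≈ 0.401, f(5.875) ≈ 0.918, f(6.625) ≈ 0.942.
Sum = Δt · [f(2.875) + f(3.625) + f(4.375) + ...].
Sum ≈ 0.060.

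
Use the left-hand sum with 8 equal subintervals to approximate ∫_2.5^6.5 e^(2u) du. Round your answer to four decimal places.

128693.9580

Δu = (6.5 − 2.5)/8 = 0.5.
Left endpoints: 2.5, 3, 3.5, 4, 4.5, 5, 5.5, 6.
f(2.5) ≈ 148.4132, f(3) ≈ 403.4288, f(3.5) ≈ 1096.6332, f(4) ≈ 2980.9580, f(4.5) ≈ 8103.0839, f(5) ≈ 22026.4658, f(5.5) ≈ 59874.1417, f(6) ≈ 162754.7914.
Sum = Δu · [f(2.5) + f(3) + f(3.5) + ...].
Sum ≈ 128693.9580.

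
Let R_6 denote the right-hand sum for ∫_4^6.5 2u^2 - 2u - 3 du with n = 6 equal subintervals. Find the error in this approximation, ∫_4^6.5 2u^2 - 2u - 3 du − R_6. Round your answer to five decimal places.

-10.04051

Exact integral: ∫_4^6.5 f(u) du ≈ 106.6666667.
R_6 ≈ 116.7071759.
Error ≈ 106.6666667 − 116.7071759 ≈ -10.04051.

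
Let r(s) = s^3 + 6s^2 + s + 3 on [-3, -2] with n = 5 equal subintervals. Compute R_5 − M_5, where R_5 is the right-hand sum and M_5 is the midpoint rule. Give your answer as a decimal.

R_5 = 21.24.
M_5 = 22.255.
R_5 − M_5 = -1.015.

-1.015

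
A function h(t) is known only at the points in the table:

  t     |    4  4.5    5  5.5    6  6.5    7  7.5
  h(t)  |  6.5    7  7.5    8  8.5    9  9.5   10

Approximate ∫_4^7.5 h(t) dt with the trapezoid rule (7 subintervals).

Δt = 0.5.
T_7 = (0.5/2)·[6.5 + 2·7 + 2·7.5 + 2·8 + 2·8.5 + 2·9 + 2·9.5 + 10] = 28.875.

28.875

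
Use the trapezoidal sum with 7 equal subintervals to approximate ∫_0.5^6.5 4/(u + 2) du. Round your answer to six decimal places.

4.930462

Δu = (6.5 − 0.5)/7 = 6/7.
f(0.5) = 1.6, f(19/14) = 56/47, f(31/14) = 56/59, f(43/14) = 56/71, f(55/14) = 56/83, f(67/14) = 56/95, f(79/14) = 56/107, f(6.5) = 8/17.
T_7 = (Δu/2)·[f(u_0) + 2f(u_1) + ... + 2f(u_{6}) + f(u_7)].
Sum ≈ 4.930462.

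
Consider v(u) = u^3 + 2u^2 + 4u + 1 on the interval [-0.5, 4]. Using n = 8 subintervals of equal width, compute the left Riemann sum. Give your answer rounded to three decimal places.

112.498

Δu = (4 − (-0.5))/8 = 0.5625.
Left endpoints: -0.5, 0.0625, 0.625, 1.1875, 1.75, 2.3125, 2.875, 3.4375.
v(-0.5) = -0.625, v(0.0625) = 5153/4096, v(0.625) = 2317/512, v(1.1875) = 41963/4096, v(1.75) = 19.484375, v(2.3125) = 136445/4096, v(2.875) = 27031/512, v(3.4375) = 323591/4096.
Sum = Δu · [v(-0.5) + v(0.0625) + v(0.625) + ...].
Sum ≈ 112.498.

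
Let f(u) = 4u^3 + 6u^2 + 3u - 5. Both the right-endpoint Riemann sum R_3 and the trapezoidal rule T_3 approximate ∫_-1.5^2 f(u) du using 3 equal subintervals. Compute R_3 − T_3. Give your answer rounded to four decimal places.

38.7917

R_3 = 64.75.
T_3 ≈ 25.958333.
R_3 − T_3 ≈ 38.7917.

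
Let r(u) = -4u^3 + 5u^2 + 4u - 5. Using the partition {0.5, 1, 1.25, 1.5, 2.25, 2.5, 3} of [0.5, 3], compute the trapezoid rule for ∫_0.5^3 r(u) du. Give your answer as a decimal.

Subinterval widths: 0.5, 0.25, 0.25, 0.75, 0.25, 0.5.
r(0.5) = -2.25, r(1) = 0, r(1.25) = 0, r(1.5) = -1.25, r(2.25) = -16.25, r(2.5) = -26.25, r(3) = -56.
On each subinterval the trapezoid contributes (Δu_i/2)·[r(u_{i-1}) + r(u_i)].
Sum = -33.15625.

-33.15625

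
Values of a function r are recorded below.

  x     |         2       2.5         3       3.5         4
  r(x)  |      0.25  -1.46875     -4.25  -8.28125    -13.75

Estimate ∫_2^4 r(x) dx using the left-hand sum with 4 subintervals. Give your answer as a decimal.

Δx = 0.5.
Sum = 0.5·[0.25 + (-1.46875) + (-4.25) + (-8.28125)] = -6.875.

-6.875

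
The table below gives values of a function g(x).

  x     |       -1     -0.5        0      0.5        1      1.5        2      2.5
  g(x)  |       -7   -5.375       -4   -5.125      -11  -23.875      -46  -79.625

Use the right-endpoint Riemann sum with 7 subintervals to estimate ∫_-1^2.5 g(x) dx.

-87.5

Δx = 0.5.
Sum = 0.5·[(-5.375) + (-4) + (-5.125) + (-11) + (-23.875) + (-46) + (-79.625)] = -87.5.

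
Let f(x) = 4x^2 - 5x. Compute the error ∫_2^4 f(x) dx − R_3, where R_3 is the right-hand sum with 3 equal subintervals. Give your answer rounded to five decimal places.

Exact integral: ∫_2^4 f(x) dx ≈ 44.6666667.
R_3 ≈ 57.9259259.
Error ≈ 44.6666667 − 57.9259259 ≈ -13.25926.

-13.25926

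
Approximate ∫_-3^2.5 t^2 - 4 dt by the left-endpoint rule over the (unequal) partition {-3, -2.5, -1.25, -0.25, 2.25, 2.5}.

Subinterval widths: 0.5, 1.25, 1, 2.5, 0.25.
Left endpoints: -3, -2.5, -1.25, -0.25, 2.25.
f(-3) = 5, f(-2.5) = 2.25, f(-1.25) = -2.4375, f(-0.25) = -3.9375, f(2.25) = 1.0625.
Sum = Σ Δt_i · f(t_i).
Sum = -6.703125.

-6.703125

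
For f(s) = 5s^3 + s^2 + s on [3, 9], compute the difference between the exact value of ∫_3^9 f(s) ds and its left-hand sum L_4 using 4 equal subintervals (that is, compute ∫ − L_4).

2486.25

Exact integral: ∫_3^9 f(s) ds = 8370.
L_4 = 5883.75.
Error = 8370 − 5883.75 = 2486.25.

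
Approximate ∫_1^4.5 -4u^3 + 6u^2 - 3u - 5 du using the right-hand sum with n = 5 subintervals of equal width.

Δu = (4.5 − 1)/5 = 0.7.
Right endpoints: 1.7, 2.4, 3.1, 3.8, 4.5.
f(1.7) = -12.412, f(2.4) = -32.936, f(3.1) = -75.804, f(3.8) = -149.248, f(4.5) = -261.5.
Sum = Δu · [f(1.7) + f(2.4) + f(3.1) + f(3.8) + f(4.5)].
Sum = -372.33.

-372.33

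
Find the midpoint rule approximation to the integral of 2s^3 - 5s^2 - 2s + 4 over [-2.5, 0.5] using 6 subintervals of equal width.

Δs = (0.5 − (-2.5))/6 = 0.5.
Midpoints: -2.25, -1.75, -1.25, -0.75, -0.25, 0.25.
f(-2.25) = -39.59375, f(-1.75) = -18.53125, f(-1.25) = -5.21875, f(-0.75) = 1.84375, f(-0.25) = 4.15625, f(0.25) = 3.21875.
Sum = Δs · [f(-2.25) + f(-1.75) + f(-1.25) + ...].
Sum = -27.0625.

-27.0625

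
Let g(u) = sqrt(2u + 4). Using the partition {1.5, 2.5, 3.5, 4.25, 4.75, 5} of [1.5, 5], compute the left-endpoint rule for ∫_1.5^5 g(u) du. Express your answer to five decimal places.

Subinterval widths: 1, 1, 0.75, 0.5, 0.25.
Left endpoints: 1.5, 2.5, 3.5, 4.25, 4.75.
g(1.5) ≈ 2.64575, g(2.5) ≈ 3.00000, g(3.5) ≈ 3.31662, g(4.25) ≈ 3.53553, g(4.75) ≈ 3.67423.
Sum = Σ Δu_i · g(u_i).
Sum ≈ 10.81955.

10.81955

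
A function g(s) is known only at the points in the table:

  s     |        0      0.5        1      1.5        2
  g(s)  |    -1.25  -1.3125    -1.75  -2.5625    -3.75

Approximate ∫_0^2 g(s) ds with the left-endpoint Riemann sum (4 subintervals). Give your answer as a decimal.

Δs = 0.5.
Sum = 0.5·[(-1.25) + (-1.3125) + (-1.75) + (-2.5625)] = -3.4375.

-3.4375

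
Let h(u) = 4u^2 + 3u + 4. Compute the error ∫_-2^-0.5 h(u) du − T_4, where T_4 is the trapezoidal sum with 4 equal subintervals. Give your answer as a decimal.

Exact integral: ∫_-2^-0.5 h(u) du = 10.875.
T_4 = 11.015625.
Error = 10.875 − 11.015625 = -0.140625.

-0.140625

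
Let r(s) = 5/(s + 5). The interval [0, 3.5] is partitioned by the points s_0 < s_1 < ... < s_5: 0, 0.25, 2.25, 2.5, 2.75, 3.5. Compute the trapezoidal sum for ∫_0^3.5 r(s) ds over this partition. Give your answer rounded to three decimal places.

Subinterval widths: 0.25, 2, 0.25, 0.25, 0.75.
r(0) = 1, r(0.25) = 20/21, r(2.25) = 20/29, r(2.5) = 2/3, r(2.75) = 20/31, r(3.5) = 10/17.
On each subinterval the trapezoid contributes (Δs_i/2)·[r(s_{i-1}) + r(s_i)].
Sum ≈ 2.682.

2.682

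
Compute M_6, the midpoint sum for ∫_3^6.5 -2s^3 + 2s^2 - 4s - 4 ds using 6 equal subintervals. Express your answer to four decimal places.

Δs = (6.5 − 3)/6 = 7/12.
Midpoints: 79/24, 3.875, 107/24, 121/24, 5.625, 149/24.
f(79/24) = -461911/6912, f(3.875) = -105.83984375, f(107/24) = -1101179/6912, f(121/24) = -1587217/6912, f(5.625) = -319.17578125, f(149/24) = -2974421/6912.
Sum = Δs · [f(79/24) + f(3.875) + f(107/24) + ...].
Sum ≈ -764.8179.

-764.8179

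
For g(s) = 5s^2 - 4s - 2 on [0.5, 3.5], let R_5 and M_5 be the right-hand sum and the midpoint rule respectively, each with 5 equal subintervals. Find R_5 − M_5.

15.75

R_5 = 56.55.
M_5 = 40.8.
R_5 − M_5 = 15.75.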